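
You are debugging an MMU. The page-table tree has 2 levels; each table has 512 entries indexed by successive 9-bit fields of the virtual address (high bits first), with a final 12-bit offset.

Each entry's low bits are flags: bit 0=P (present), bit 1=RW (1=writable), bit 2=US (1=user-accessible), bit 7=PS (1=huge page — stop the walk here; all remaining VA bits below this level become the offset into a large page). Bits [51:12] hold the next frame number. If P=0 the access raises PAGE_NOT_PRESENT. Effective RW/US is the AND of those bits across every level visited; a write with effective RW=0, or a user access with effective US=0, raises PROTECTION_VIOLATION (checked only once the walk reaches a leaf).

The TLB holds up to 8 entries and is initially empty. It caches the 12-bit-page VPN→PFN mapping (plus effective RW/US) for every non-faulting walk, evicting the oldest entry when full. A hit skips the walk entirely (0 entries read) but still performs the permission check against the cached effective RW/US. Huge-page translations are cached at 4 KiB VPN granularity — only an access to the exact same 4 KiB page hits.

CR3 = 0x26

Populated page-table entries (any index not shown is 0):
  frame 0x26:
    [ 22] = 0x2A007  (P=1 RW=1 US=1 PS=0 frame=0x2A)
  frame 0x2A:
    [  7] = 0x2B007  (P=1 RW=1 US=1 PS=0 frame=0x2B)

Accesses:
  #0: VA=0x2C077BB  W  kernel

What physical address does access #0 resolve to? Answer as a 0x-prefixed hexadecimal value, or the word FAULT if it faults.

Per-access translation:
#0 VA=0x2C077BB (w,kernel):
  lvl0: tbl 0x26, slot 22 ⇒ 0x2A007 (P1/RW1/US1/PS0)
  lvl1: tbl 0x2A, slot 7 ⇒ 0x2B007 (P1/RW1/US1/PS0)
  ✓ 0x2B7BB  — 2 lookups

Access #0 PA: 0x2B7BB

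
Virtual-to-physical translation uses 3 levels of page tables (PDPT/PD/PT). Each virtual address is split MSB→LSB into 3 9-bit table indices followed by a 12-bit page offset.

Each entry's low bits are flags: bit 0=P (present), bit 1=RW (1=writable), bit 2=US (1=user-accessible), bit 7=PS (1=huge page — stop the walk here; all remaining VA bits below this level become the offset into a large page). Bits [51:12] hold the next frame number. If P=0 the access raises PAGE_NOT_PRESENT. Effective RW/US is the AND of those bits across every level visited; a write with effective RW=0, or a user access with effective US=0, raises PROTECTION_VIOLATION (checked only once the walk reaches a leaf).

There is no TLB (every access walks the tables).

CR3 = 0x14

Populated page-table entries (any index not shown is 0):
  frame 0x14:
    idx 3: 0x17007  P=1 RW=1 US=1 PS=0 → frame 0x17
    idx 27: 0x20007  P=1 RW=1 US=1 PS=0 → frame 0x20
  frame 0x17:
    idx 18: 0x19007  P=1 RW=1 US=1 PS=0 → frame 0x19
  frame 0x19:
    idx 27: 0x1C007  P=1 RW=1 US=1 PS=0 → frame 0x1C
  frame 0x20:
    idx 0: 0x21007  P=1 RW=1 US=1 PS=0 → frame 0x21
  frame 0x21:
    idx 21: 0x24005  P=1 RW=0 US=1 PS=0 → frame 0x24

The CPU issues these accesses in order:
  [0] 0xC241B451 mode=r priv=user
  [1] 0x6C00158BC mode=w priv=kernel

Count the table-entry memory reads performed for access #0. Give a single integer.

Trace:
#0 VA=0xC241B451 (r,user):
  L0: frame=0x14 idx=3 entry=0x17007 [P=1 RW=1 US=1 PS=0]
  L1: frame=0x17 idx=18 entry=0x19007 [P=1 RW=1 US=1 PS=0]
  L2: frame=0x19 idx=27 entry=0x1C007 [P=1 RW=1 US=1 PS=0]
  ⇒ phys 0x1C451  [3 reads]
#1 VA=0x6C00158BC (w,kernel):
  L0: frame=0x14 idx=27 entry=0x20007 [P=1 RW=1 US=1 PS=0]
  L1: frame=0x20 idx=0 entry=0x21007 [P=1 RW=1 US=1 PS=0]
  L2: frame=0x21 idx=21 entry=0x24005 [P=1 RW=0 US=1 PS=0]
  ✗ PROTECTION_VIOLATION  [3 reads]

Entries read for #0: 3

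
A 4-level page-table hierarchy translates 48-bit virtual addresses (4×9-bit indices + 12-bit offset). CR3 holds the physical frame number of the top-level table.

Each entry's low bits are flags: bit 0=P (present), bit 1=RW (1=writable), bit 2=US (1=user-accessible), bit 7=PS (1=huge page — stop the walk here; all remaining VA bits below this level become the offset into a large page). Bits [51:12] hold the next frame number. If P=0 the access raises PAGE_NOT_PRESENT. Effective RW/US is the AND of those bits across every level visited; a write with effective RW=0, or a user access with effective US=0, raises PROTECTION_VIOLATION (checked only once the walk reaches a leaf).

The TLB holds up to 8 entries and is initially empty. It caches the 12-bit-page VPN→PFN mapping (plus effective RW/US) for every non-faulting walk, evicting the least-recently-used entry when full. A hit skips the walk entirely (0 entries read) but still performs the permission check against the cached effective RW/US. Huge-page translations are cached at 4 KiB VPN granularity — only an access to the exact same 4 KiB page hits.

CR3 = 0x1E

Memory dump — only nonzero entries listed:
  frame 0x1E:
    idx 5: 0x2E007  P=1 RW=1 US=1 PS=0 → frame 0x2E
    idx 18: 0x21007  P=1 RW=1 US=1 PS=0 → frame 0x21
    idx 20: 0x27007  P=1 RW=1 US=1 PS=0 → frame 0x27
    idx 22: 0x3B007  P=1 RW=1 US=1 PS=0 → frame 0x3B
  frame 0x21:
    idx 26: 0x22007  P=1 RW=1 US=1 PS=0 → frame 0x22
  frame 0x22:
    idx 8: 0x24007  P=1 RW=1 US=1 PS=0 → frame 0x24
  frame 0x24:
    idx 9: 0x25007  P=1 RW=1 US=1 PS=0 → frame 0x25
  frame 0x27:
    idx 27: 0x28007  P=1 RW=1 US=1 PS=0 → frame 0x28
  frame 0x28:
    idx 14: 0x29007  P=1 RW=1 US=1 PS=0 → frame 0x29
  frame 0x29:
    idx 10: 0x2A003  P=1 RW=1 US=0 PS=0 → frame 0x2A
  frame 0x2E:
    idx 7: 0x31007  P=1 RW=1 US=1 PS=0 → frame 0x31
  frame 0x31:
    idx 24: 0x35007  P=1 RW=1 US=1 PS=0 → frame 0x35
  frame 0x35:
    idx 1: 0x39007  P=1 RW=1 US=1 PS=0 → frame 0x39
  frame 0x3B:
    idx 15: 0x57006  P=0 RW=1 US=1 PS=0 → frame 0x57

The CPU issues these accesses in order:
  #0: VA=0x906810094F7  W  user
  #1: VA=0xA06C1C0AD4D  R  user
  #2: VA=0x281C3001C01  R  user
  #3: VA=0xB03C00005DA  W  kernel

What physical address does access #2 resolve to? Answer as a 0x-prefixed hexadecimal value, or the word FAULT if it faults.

Per-access translation:
#0 VA=0x906810094F7 (w,user):
  lvl0: tbl 0x1E, slot 18 ⇒ 0x21007 (P1/RW1/US1/PS0)
  lvl1: tbl 0x21, slot 26 ⇒ 0x22007 (P1/RW1/US1/PS0)
  lvl2: tbl 0x22, slot 8 ⇒ 0x24007 (P1/RW1/US1/PS0)
  lvl3: tbl 0x24, slot 9 ⇒ 0x25007 (P1/RW1/US1/PS0)
  ✓ 0x254F7  — 4 lookups
#1 VA=0xA06C1C0AD4D (r,user):
  lvl0: tbl 0x1E, slot 20 ⇒ 0x27007 (P1/RW1/US1/PS0)
  lvl1: tbl 0x27, slot 27 ⇒ 0x28007 (P1/RW1/US1/PS0)
  lvl2: tbl 0x28, slot 14 ⇒ 0x29007 (P1/RW1/US1/PS0)
  lvl3: tbl 0x29, slot 10 ⇒ 0x2A003 (P1/RW1/US0/PS0)
  ⇒ fault: PROTECTION_VIOLATION  — 4 lookups
#2 VA=0x281C3001C01 (r,user):
  lvl0: tbl 0x1E, slot 5 ⇒ 0x2E007 (P1/RW1/US1/PS0)
  lvl1: tbl 0x2E, slot 7 ⇒ 0x31007 (P1/RW1/US1/PS0)
  lvl2: tbl 0x31, slot 24 ⇒ 0x35007 (P1/RW1/US1/PS0)
  lvl3: tbl 0x35, slot 1 ⇒ 0x39007 (P1/RW1/US1/PS0)
  ✓ 0x39C01  — 4 lookups
#3 VA=0xB03C00005DA (w,kernel):
  lvl0: tbl 0x1E, slot 22 ⇒ 0x3B007 (P1/RW1/US1/PS0)
  lvl1: tbl 0x3B, slot 15 ⇒ 0x57006 (P0/RW1/US1/PS0)
  ⇒ fault: PAGE_NOT_PRESENT  — 2 lookups

Access #2 PA: 0x39C01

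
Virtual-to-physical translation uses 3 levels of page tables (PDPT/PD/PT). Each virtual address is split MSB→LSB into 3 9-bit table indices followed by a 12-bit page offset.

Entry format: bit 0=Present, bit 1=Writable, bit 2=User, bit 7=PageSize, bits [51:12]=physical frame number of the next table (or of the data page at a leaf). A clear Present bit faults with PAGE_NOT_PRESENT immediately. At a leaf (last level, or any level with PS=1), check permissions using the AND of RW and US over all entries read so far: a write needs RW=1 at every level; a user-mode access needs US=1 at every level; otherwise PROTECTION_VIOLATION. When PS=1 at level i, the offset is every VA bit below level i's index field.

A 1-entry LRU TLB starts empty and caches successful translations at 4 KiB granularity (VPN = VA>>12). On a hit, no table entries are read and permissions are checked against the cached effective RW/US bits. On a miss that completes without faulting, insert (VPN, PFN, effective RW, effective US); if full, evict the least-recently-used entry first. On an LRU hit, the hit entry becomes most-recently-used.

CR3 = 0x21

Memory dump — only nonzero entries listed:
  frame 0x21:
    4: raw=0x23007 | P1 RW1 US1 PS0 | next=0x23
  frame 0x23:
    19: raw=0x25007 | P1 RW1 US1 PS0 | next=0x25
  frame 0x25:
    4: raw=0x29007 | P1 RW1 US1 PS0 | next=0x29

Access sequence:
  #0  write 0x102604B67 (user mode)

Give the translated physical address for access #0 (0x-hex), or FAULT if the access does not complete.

Walk each access:
#0 VA=0x102604B67 (w,user):
  L0: frame=0x21 idx=4 entry=0x23007 [P=1 RW=1 US=1 PS=0]
  L1: frame=0x23 idx=19 entry=0x25007 [P=1 RW=1 US=1 PS=0]
  L2: frame=0x25 idx=4 entry=0x29007 [P=1 RW=1 US=1 PS=0]
  ✓ 0x29B67  — 3 lookups

Access #0 PA: 0x29B67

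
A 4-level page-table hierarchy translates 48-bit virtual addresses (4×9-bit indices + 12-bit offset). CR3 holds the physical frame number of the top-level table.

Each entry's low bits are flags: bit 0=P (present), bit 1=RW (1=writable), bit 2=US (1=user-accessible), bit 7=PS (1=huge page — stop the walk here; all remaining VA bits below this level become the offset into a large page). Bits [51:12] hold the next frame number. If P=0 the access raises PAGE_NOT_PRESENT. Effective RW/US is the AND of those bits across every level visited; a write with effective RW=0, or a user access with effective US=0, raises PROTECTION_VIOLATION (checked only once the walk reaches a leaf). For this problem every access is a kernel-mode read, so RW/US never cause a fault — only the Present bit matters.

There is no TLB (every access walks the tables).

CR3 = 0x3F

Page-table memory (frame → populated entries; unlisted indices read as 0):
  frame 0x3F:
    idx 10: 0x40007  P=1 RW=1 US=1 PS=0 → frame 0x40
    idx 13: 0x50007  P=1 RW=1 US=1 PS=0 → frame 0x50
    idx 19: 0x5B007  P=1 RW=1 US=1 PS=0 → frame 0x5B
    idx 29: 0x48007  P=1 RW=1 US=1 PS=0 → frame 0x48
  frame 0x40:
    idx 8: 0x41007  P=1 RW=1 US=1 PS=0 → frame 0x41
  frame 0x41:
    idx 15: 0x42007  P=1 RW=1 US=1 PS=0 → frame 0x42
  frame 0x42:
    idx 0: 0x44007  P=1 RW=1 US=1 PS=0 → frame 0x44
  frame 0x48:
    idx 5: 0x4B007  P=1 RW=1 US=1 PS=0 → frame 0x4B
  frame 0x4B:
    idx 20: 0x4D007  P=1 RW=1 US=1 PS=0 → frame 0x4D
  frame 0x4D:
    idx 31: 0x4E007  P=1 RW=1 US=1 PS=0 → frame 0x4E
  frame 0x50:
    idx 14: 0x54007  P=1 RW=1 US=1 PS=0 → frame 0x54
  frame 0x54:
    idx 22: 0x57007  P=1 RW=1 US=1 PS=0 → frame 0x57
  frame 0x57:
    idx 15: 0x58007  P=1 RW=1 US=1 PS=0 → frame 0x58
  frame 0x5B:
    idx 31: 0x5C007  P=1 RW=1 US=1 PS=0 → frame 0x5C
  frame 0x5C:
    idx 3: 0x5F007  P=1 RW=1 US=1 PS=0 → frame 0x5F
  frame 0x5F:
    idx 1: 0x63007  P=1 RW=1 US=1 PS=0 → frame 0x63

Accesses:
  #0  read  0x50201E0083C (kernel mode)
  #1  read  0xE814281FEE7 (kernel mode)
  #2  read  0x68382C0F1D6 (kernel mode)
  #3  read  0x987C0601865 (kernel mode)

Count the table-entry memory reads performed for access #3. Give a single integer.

Trace:
#0 VA=0x50201E0083C (r,kernel):
  L0: frame=0x3F idx=10 entry=0x40007 [P=1 RW=1 US=1 PS=0]
  L1: frame=0x40 idx=8 entry=0x41007 [P=1 RW=1 US=1 PS=0]
  L2: frame=0x41 idx=15 entry=0x42007 [P=1 RW=1 US=1 PS=0]
  L3: frame=0x42 idx=0 entry=0x44007 [P=1 RW=1 US=1 PS=0]
  → PA=0x4483C  (4 entries read)
#1 VA=0xE814281FEE7 (r,kernel):
  L0: frame=0x3F idx=29 entry=0x48007 [P=1 RW=1 US=1 PS=0]
  L1: frame=0x48 idx=5 entry=0x4B007 [P=1 RW=1 US=1 PS=0]
  L2: frame=0x4B idx=20 entry=0x4D007 [P=1 RW=1 US=1 PS=0]
  L3: frame=0x4D idx=31 entry=0x4E007 [P=1 RW=1 US=1 PS=0]
  → PA=0x4EEE7  (4 entries read)
#2 VA=0x68382C0F1D6 (r,kernel):
  L0: frame=0x3F idx=13 entry=0x50007 [P=1 RW=1 US=1 PS=0]
  L1: frame=0x50 idx=14 entry=0x54007 [P=1 RW=1 US=1 PS=0]
  L2: frame=0x54 idx=22 entry=0x57007 [P=1 RW=1 US=1 PS=0]
  L3: frame=0x57 idx=15 entry=0x58007 [P=1 RW=1 US=1 PS=0]
  → PA=0x581D6  (4 entries read)
#3 VA=0x987C0601865 (r,kernel):
  L0: frame=0x3F idx=19 entry=0x5B007 [P=1 RW=1 US=1 PS=0]
  L1: frame=0x5B idx=31 entry=0x5C007 [P=1 RW=1 US=1 PS=0]
  L2: frame=0x5C idx=3 entry=0x5F007 [P=1 RW=1 US=1 PS=0]
  L3: frame=0x5F idx=1 entry=0x63007 [P=1 RW=1 US=1 PS=0]
  → PA=0x63865  (4 entries read)

Entries read for #3: 4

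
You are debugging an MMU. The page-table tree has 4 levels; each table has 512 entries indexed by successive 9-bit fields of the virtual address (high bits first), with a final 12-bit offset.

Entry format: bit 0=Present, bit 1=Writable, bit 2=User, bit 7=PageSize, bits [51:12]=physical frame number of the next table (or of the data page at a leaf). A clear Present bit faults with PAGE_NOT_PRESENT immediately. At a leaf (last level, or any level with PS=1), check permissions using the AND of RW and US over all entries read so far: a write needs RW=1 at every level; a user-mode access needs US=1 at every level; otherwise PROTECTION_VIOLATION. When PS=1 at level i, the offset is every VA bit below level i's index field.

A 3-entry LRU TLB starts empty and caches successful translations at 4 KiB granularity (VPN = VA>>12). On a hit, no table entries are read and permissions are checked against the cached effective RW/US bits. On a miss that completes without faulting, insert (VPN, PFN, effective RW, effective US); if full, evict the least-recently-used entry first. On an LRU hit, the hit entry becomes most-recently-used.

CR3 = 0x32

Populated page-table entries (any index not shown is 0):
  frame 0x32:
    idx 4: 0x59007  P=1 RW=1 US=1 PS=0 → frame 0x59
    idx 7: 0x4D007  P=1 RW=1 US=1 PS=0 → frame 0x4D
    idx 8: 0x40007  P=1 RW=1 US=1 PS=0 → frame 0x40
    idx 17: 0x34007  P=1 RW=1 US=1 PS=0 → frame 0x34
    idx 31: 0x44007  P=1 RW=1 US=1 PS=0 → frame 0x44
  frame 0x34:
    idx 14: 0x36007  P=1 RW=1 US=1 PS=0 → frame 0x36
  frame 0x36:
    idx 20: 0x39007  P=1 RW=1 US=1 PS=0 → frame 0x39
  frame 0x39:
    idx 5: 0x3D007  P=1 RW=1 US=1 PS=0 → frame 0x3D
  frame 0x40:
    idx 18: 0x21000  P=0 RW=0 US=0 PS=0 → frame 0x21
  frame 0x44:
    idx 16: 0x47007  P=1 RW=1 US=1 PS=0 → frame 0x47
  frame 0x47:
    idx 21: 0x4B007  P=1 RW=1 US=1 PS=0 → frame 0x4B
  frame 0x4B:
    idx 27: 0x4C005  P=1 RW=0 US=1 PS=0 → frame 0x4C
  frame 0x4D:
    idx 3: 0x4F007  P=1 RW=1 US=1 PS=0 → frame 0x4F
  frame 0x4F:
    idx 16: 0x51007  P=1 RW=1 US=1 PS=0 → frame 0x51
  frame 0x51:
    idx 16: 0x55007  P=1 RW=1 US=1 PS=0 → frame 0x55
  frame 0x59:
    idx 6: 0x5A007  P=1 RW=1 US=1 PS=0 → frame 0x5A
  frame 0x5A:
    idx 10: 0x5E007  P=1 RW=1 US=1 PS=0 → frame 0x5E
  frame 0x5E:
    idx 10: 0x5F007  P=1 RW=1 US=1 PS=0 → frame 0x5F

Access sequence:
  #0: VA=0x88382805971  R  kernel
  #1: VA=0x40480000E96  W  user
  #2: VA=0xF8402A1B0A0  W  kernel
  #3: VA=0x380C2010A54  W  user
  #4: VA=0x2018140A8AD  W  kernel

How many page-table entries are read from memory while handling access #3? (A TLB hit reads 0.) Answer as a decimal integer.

Walk each access:
#0 VA=0x88382805971 (r,kernel):
  L0 @0x32[17] → 0x34007  P=1,RW=1,US=1,PS=0
  L1 @0x34[14] → 0x36007  P=1,RW=1,US=1,PS=0
  L2 @0x36[20] → 0x39007  P=1,RW=1,US=1,PS=0
  L3 @0x39[5] → 0x3D007  P=1,RW=1,US=1,PS=0
  ⇒ phys 0x3D971  [4 reads]
#1 VA=0x40480000E96 (w,user):
  L0 @0x32[8] → 0x40007  P=1,RW=1,US=1,PS=0
  L1 @0x40[18] → 0x21000  P=0,RW=0,US=0,PS=0
  ⇒ fault: PAGE_NOT_PRESENT  — 2 lookups
#2 VA=0xF8402A1B0A0 (w,kernel):
  L0 @0x32[31] → 0x44007  P=1,RW=1,US=1,PS=0
  L1 @0x44[16] → 0x47007  P=1,RW=1,US=1,PS=0
  L2 @0x47[21] → 0x4B007  P=1,RW=1,US=1,PS=0
  L3 @0x4B[27] → 0x4C005  P=1,RW=0,US=1,PS=0
  ⇒ fault: PROTECTION_VIOLATION  — 4 lookups
#3 VA=0x380C2010A54 (w,user):
  L0 @0x32[7] → 0x4D007  P=1,RW=1,US=1,PS=0
  L1 @0x4D[3] → 0x4F007  P=1,RW=1,US=1,PS=0
  L2 @0x4F[16] → 0x51007  P=1,RW=1,US=1,PS=0
  L3 @0x51[16] → 0x55007  P=1,RW=1,US=1,PS=0
  ⇒ phys 0x55A54  [4 reads]
#4 VA=0x2018140A8AD (w,kernel):
  L0 @0x32[4] → 0x59007  P=1,RW=1,US=1,PS=0
  L1 @0x59[6] → 0x5A007  P=1,RW=1,US=1,PS=0
  L2 @0x5A[10] → 0x5E007  P=1,RW=1,US=1,PS=0
  L3 @0x5E[10] → 0x5F007  P=1,RW=1,US=1,PS=0
  ⇒ phys 0x5F8AD  [4 reads]

Entries read for #3: 4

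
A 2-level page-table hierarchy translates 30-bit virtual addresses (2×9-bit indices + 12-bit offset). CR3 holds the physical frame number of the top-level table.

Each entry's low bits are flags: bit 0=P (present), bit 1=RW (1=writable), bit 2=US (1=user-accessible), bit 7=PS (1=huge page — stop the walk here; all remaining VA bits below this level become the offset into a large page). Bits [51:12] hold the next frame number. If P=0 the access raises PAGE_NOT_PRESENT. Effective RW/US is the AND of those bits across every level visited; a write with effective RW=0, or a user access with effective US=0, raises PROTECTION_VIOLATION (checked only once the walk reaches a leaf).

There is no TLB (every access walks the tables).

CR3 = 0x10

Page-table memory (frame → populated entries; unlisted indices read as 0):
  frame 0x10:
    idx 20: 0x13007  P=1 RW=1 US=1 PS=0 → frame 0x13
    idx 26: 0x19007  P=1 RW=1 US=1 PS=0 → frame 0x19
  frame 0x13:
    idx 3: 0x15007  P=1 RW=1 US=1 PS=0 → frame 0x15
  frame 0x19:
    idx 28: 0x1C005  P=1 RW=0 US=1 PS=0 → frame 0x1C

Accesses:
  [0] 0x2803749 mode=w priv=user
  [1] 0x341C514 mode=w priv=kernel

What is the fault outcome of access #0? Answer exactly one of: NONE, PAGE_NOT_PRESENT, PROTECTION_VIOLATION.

Trace:
#0 VA=0x2803749 (w,user):
  [0] read 0x10 idx=20: raw=0x13007 flags P=1 W=1 U=1 S=0
  [1] read 0x13 idx=3: raw=0x15007 flags P=1 W=1 U=1 S=0
  → PA=0x15749  (2 entries read)
#1 VA=0x341C514 (w,kernel):
  [0] read 0x10 idx=26: raw=0x19007 flags P=1 W=1 U=1 S=0
  [1] read 0x19 idx=28: raw=0x1C005 flags P=1 W=0 U=1 S=0
  ✗ PROTECTION_VIOLATION  [2 reads]

Access #0 fault: NONE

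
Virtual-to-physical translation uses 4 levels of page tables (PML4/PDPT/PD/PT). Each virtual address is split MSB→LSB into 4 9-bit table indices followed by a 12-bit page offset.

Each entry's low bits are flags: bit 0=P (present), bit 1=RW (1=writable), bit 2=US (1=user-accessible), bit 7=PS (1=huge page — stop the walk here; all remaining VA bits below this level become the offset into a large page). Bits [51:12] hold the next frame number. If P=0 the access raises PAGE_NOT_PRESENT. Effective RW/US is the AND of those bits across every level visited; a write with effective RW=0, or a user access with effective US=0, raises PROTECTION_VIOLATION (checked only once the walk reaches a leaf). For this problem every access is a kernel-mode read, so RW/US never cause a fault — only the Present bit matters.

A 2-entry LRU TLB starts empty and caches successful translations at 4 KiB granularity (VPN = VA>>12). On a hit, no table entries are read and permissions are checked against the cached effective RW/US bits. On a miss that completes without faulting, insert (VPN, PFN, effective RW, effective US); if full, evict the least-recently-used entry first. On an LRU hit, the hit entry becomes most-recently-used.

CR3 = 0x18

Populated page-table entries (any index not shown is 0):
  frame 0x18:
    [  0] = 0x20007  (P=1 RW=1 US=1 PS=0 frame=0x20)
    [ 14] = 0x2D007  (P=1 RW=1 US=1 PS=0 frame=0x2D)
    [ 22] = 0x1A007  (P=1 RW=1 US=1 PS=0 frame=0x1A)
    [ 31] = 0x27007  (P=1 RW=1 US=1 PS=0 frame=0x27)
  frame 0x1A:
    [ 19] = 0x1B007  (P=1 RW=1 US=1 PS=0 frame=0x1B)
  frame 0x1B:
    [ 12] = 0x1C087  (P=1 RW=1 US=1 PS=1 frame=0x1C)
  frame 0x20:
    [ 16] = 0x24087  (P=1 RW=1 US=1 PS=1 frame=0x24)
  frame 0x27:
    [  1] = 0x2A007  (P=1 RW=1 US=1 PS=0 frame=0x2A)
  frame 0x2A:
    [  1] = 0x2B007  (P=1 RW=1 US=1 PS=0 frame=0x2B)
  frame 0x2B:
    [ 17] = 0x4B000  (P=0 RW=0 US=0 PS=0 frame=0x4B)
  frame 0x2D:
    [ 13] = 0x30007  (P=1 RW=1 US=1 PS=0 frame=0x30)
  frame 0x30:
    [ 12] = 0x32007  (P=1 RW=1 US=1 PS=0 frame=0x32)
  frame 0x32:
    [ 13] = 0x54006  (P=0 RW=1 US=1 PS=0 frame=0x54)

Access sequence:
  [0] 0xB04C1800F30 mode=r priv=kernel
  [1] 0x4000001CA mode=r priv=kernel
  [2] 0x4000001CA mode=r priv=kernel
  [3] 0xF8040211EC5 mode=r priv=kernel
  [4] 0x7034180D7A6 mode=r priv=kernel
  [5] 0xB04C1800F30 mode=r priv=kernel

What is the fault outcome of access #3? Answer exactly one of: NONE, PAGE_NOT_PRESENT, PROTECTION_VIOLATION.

Walk each access:
#0 VA=0xB04C1800F30 (r,kernel):
  [0] read 0x18 idx=22: raw=0x1A007 flags P=1 W=1 U=1 S=0
  [1] read 0x1A idx=19: raw=0x1B007 flags P=1 W=1 U=1 S=0
  [2] read 0x1B idx=12: raw=0x1C087 flags P=1 W=1 U=1 S=1
  ⇒ phys 0x1CF30 (huge @L2)  [3 reads]
#1 VA=0x4000001CA (r,kernel):
  [0] read 0x18 idx=0: raw=0x20007 flags P=1 W=1 U=1 S=0
  [1] read 0x20 idx=16: raw=0x24087 flags P=1 W=1 U=1 S=1
  ⇒ phys 0x241CA (huge @L1)  [2 reads]
#2 VA=0x4000001CA (r,kernel):
  TLB hit vpn=0x400000 → PA=0x241CA
#3 VA=0xF8040211EC5 (r,kernel):
  [0] read 0x18 idx=31: raw=0x27007 flags P=1 W=1 U=1 S=0
  [1] read 0x27 idx=1: raw=0x2A007 flags P=1 W=1 U=1 S=0
  [2] read 0x2A idx=1: raw=0x2B007 flags P=1 W=1 U=1 S=0
  [3] read 0x2B idx=17: raw=0x4B000 flags P=0 W=0 U=0 S=0
  → PAGE_NOT_PRESENT  (4 entries read)
#4 VA=0x7034180D7A6 (r,kernel):
  [0] read 0x18 idx=14: raw=0x2D007 flags P=1 W=1 U=1 S=0
  [1] read 0x2D idx=13: raw=0x30007 flags P=1 W=1 U=1 S=0
  [2] read 0x30 idx=12: raw=0x32007 flags P=1 W=1 U=1 S=0
  [3] read 0x32 idx=13: raw=0x54006 flags P=0 W=1 U=1 S=0
  → PAGE_NOT_PRESENT  (4 entries read)
#5 VA=0xB04C1800F30 (r,kernel):
  TLB hit vpn=0xB04C1800 → PA=0x1CF30

Access #3 fault: PAGE_NOT_PRESENT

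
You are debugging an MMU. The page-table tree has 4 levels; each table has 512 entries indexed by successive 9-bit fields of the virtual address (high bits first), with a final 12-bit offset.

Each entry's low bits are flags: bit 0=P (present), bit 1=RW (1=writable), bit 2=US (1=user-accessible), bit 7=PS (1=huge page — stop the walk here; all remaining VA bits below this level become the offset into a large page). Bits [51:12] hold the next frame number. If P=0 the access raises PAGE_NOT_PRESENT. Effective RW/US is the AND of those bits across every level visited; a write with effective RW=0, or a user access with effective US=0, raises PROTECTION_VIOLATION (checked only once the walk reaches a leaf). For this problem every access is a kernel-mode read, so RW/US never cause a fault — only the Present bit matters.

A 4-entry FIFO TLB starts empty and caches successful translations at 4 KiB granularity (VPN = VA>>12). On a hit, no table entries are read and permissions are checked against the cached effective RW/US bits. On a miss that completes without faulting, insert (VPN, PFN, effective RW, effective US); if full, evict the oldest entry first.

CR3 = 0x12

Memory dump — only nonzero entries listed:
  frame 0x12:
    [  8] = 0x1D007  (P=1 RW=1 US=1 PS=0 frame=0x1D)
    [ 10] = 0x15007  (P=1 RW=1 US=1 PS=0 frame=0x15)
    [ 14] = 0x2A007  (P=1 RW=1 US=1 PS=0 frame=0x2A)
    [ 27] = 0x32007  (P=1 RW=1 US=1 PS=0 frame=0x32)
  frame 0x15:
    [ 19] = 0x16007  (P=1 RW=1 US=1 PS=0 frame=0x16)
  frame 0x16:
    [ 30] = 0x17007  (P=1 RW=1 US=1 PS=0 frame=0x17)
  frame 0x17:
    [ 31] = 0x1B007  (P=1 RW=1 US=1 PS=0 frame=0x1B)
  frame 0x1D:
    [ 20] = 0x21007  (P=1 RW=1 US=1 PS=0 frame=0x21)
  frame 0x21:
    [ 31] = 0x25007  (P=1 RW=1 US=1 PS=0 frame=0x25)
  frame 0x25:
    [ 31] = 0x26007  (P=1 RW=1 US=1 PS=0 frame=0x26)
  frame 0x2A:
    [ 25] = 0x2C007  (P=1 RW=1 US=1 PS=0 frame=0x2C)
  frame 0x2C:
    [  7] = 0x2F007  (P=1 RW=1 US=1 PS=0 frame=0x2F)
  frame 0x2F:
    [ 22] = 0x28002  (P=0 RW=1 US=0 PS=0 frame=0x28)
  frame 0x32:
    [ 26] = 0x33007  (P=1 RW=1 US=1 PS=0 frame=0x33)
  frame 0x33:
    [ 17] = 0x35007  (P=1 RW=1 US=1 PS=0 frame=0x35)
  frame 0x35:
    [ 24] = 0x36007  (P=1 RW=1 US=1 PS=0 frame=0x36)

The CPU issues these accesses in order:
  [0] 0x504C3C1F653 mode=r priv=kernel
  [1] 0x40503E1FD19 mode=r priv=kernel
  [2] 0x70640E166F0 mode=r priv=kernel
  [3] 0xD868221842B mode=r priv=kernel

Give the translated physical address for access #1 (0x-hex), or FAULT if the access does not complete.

Per-access translation:
#0 VA=0x504C3C1F653 (r,kernel):
  L0 @0x12[10] → 0x15007  P=1,RW=1,US=1,PS=0
  L1 @0x15[19] → 0x16007  P=1,RW=1,US=1,PS=0
  L2 @0x16[30] → 0x17007  P=1,RW=1,US=1,PS=0
  L3 @0x17[31] → 0x1B007  P=1,RW=1,US=1,PS=0
  ⇒ phys 0x1B653  [4 reads]
#1 VA=0x40503E1FD19 (r,kernel):
  L0 @0x12[8] → 0x1D007  P=1,RW=1,US=1,PS=0
  L1 @0x1D[20] → 0x21007  P=1,RW=1,US=1,PS=0
  L2 @0x21[31] → 0x25007  P=1,RW=1,US=1,PS=0
  L3 @0x25[31] → 0x26007  P=1,RW=1,US=1,PS=0
  ⇒ phys 0x26D19  [4 reads]
#2 VA=0x70640E166F0 (r,kernel):
  L0 @0x12[14] → 0x2A007  P=1,RW=1,US=1,PS=0
  L1 @0x2A[25] → 0x2C007  P=1,RW=1,US=1,PS=0
  L2 @0x2C[7] → 0x2F007  P=1,RW=1,US=1,PS=0
  L3 @0x2F[22] → 0x28002  P=0,RW=1,US=0,PS=0
  ⇒ fault: PAGE_NOT_PRESENT  — 4 lookups
#3 VA=0xD868221842B (r,kernel):
  L0 @0x12[27] → 0x32007  P=1,RW=1,US=1,PS=0
  L1 @0x32[26] → 0x33007  P=1,RW=1,US=1,PS=0
  L2 @0x33[17] → 0x35007  P=1,RW=1,US=1,PS=0
  L3 @0x35[24] → 0x36007  P=1,RW=1,US=1,PS=0
  ⇒ phys 0x3642B  [4 reads]

Access #1 PA: 0x26D19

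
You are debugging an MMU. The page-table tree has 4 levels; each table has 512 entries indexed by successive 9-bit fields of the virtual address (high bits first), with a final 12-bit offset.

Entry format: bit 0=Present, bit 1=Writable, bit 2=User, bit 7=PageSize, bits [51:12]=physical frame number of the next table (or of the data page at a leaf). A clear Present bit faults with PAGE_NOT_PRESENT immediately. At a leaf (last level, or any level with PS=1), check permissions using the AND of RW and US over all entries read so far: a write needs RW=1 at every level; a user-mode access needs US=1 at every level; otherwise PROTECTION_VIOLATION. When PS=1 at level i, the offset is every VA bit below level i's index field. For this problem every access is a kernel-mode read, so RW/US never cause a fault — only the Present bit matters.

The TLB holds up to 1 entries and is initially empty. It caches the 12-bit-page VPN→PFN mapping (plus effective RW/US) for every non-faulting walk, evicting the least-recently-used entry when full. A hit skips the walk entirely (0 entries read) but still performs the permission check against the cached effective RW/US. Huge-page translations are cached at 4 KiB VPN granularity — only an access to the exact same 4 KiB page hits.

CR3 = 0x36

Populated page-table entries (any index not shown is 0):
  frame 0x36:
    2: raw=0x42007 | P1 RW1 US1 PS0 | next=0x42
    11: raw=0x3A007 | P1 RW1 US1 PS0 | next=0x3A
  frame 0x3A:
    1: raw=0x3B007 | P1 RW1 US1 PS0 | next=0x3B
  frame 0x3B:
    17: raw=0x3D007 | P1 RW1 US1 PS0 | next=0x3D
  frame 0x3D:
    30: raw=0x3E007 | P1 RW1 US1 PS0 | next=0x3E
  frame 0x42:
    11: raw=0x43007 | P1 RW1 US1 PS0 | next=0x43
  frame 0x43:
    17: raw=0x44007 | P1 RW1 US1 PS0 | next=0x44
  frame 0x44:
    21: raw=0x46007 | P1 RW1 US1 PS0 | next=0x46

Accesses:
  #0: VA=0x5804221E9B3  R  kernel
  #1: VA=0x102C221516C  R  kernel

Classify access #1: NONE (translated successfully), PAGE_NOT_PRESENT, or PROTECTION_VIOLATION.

Trace:
#0 VA=0x5804221E9B3 (r,kernel):
  L0 @0x36[11] → 0x3A007  P=1,RW=1,US=1,PS=0
  L1 @0x3A[1] → 0x3B007  P=1,RW=1,US=1,PS=0
  L2 @0x3B[17] → 0x3D007  P=1,RW=1,US=1,PS=0
  L3 @0x3D[30] → 0x3E007  P=1,RW=1,US=1,PS=0
  ⇒ phys 0x3E9B3  [4 reads]
#1 VA=0x102C221516C (r,kernel):
  L0 @0x36[2] → 0x42007  P=1,RW=1,US=1,PS=0
  L1 @0x42[11] → 0x43007  P=1,RW=1,US=1,PS=0
  L2 @0x43[17] → 0x44007  P=1,RW=1,US=1,PS=0
  L3 @0x44[21] → 0x46007  P=1,RW=1,US=1,PS=0
  ⇒ phys 0x4616C  [4 reads]

Access #1 fault: NONE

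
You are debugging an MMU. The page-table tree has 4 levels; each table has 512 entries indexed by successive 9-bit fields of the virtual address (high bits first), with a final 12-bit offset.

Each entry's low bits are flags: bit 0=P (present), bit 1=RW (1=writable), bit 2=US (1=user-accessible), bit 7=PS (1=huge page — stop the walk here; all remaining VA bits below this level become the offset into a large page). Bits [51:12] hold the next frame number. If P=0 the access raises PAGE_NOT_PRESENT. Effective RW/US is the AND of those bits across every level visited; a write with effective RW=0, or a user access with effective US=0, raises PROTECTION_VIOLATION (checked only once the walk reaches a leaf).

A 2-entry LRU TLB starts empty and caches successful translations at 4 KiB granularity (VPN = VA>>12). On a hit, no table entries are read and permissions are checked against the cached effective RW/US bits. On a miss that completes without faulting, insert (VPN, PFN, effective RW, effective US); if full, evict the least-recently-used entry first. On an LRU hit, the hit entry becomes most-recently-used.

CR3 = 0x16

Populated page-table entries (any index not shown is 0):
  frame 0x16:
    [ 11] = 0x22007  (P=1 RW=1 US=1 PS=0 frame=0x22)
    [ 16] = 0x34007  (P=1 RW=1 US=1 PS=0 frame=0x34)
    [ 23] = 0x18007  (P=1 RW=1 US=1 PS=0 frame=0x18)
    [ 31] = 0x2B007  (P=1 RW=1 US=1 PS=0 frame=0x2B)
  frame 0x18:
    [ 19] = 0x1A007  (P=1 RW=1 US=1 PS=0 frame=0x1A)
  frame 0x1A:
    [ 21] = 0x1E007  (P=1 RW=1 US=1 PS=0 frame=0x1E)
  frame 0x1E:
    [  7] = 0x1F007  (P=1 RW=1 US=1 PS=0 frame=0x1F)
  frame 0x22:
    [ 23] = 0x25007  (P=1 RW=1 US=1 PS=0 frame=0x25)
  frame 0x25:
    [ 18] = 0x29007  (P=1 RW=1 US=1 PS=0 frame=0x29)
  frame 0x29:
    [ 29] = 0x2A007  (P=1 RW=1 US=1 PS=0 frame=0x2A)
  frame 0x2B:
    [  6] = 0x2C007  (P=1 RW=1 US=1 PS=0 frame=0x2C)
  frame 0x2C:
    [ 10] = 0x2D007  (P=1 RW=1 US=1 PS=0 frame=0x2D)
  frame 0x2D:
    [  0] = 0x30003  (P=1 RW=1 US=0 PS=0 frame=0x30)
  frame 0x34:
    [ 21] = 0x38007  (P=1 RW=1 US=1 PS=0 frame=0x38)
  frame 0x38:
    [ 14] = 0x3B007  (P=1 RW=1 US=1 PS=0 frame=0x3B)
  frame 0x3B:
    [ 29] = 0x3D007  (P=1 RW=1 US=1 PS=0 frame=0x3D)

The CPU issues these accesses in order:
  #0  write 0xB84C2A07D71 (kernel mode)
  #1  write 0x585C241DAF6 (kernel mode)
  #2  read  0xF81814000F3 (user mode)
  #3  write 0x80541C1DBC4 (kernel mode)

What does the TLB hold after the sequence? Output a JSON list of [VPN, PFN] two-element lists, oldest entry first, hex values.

Walk each access:
#0 VA=0xB84C2A07D71 (w,kernel):
  L0: frame=0x16 idx=23 entry=0x18007 [P=1 RW=1 US=1 PS=0]
  L1: frame=0x18 idx=19 entry=0x1A007 [P=1 RW=1 US=1 PS=0]
  L2: frame=0x1A idx=21 entry=0x1E007 [P=1 RW=1 US=1 PS=0]
  L3: frame=0x1E idx=7 entry=0x1F007 [P=1 RW=1 US=1 PS=0]
  ⇒ phys 0x1FD71  [4 reads]
#1 VA=0x585C241DAF6 (w,kernel):
  L0: frame=0x16 idx=11 entry=0x22007 [P=1 RW=1 US=1 PS=0]
  L1: frame=0x22 idx=23 entry=0x25007 [P=1 RW=1 US=1 PS=0]
  L2: frame=0x25 idx=18 entry=0x29007 [P=1 RW=1 US=1 PS=0]
  L3: frame=0x29 idx=29 entry=0x2A007 [P=1 RW=1 US=1 PS=0]
  ⇒ phys 0x2AAF6  [4 reads]
#2 VA=0xF81814000F3 (r,user):
  L0: frame=0x16 idx=31 entry=0x2B007 [P=1 RW=1 US=1 PS=0]
  L1: frame=0x2B idx=6 entry=0x2C007 [P=1 RW=1 US=1 PS=0]
  L2: frame=0x2C idx=10 entry=0x2D007 [P=1 RW=1 US=1 PS=0]
  L3: frame=0x2D idx=0 entry=0x30003 [P=1 RW=1 US=0 PS=0]
  → PROTECTION_VIOLATION  (4 entries read)
#3 VA=0x80541C1DBC4 (w,kernel):
  L0: frame=0x16 idx=16 entry=0x34007 [P=1 RW=1 US=1 PS=0]
  L1: frame=0x34 idx=21 entry=0x38007 [P=1 RW=1 US=1 PS=0]
  L2: frame=0x38 idx=14 entry=0x3B007 [P=1 RW=1 US=1 PS=0]
  L3: frame=0x3B idx=29 entry=0x3D007 [P=1 RW=1 US=1 PS=0]
  ⇒ phys 0x3DBC4  [4 reads]

TLB: [["0x585C241D", "0x2A"], ["0x80541C1D", "0x3D"]]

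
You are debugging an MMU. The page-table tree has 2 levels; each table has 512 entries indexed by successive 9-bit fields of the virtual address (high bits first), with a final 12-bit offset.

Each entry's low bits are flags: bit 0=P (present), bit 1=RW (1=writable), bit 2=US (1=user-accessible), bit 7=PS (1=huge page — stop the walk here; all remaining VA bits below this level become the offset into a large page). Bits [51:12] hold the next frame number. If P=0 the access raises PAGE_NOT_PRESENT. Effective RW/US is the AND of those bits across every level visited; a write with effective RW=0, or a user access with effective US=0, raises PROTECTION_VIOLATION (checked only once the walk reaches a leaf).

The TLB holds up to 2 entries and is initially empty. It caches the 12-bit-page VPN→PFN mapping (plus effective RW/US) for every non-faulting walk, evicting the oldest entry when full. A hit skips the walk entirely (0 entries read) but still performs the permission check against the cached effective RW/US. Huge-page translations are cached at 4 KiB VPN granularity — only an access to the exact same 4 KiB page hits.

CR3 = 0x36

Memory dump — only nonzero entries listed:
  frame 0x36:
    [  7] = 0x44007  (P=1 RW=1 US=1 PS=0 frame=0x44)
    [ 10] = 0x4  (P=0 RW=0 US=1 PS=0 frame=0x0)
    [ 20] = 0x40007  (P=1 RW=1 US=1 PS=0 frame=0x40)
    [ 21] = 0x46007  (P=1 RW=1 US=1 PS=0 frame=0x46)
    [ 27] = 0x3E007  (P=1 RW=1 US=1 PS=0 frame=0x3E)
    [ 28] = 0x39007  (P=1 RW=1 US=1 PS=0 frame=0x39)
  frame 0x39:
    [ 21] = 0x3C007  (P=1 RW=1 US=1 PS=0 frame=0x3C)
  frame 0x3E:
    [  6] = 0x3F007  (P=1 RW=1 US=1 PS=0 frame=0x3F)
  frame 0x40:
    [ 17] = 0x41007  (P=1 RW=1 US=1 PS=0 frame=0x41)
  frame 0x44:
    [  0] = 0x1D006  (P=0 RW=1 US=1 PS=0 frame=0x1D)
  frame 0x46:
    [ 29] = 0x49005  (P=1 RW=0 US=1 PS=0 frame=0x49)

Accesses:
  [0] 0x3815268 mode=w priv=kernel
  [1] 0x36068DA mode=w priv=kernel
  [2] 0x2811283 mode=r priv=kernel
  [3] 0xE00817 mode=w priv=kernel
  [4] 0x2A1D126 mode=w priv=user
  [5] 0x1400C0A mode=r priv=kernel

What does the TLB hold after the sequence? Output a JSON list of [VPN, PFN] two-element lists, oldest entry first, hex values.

Trace:
#0 VA=0x3815268 (w,kernel):
  L0 @0x36[28] → 0x39007  P=1,RW=1,US=1,PS=0
  L1 @0x39[21] → 0x3C007  P=1,RW=1,US=1,PS=0
  ⇒ phys 0x3C268  [2 reads]
#1 VA=0x36068DA (w,kernel):
  L0 @0x36[27] → 0x3E007  P=1,RW=1,US=1,PS=0
  L1 @0x3E[6] → 0x3F007  P=1,RW=1,US=1,PS=0
  ⇒ phys 0x3F8DA  [2 reads]
#2 VA=0x2811283 (r,kernel):
  L0 @0x36[20] → 0x40007  P=1,RW=1,US=1,PS=0
  L1 @0x40[17] → 0x41007  P=1,RW=1,US=1,PS=0
  ⇒ phys 0x41283  [2 reads]
#3 VA=0xE00817 (w,kernel):
  L0 @0x36[7] → 0x44007  P=1,RW=1,US=1,PS=0
  L1 @0x44[0] → 0x1D006  P=0,RW=1,US=1,PS=0
  ✗ PAGE_NOT_PRESENT  [2 reads]
#4 VA=0x2A1D126 (w,user):
  L0 @0x36[21] → 0x46007  P=1,RW=1,US=1,PS=0
  L1 @0x46[29] → 0x49005  P=1,RW=0,US=1,PS=0
  ✗ PROTECTION_VIOLATION  [2 reads]
#5 VA=0x1400C0A (r,kernel):
  L0 @0x36[10] → 0x4  P=0,RW=0,US=1,PS=0
  ✗ PAGE_NOT_PRESENT  [1 reads]

TLB: [["0x3606", "0x3F"], ["0x2811", "0x41"]]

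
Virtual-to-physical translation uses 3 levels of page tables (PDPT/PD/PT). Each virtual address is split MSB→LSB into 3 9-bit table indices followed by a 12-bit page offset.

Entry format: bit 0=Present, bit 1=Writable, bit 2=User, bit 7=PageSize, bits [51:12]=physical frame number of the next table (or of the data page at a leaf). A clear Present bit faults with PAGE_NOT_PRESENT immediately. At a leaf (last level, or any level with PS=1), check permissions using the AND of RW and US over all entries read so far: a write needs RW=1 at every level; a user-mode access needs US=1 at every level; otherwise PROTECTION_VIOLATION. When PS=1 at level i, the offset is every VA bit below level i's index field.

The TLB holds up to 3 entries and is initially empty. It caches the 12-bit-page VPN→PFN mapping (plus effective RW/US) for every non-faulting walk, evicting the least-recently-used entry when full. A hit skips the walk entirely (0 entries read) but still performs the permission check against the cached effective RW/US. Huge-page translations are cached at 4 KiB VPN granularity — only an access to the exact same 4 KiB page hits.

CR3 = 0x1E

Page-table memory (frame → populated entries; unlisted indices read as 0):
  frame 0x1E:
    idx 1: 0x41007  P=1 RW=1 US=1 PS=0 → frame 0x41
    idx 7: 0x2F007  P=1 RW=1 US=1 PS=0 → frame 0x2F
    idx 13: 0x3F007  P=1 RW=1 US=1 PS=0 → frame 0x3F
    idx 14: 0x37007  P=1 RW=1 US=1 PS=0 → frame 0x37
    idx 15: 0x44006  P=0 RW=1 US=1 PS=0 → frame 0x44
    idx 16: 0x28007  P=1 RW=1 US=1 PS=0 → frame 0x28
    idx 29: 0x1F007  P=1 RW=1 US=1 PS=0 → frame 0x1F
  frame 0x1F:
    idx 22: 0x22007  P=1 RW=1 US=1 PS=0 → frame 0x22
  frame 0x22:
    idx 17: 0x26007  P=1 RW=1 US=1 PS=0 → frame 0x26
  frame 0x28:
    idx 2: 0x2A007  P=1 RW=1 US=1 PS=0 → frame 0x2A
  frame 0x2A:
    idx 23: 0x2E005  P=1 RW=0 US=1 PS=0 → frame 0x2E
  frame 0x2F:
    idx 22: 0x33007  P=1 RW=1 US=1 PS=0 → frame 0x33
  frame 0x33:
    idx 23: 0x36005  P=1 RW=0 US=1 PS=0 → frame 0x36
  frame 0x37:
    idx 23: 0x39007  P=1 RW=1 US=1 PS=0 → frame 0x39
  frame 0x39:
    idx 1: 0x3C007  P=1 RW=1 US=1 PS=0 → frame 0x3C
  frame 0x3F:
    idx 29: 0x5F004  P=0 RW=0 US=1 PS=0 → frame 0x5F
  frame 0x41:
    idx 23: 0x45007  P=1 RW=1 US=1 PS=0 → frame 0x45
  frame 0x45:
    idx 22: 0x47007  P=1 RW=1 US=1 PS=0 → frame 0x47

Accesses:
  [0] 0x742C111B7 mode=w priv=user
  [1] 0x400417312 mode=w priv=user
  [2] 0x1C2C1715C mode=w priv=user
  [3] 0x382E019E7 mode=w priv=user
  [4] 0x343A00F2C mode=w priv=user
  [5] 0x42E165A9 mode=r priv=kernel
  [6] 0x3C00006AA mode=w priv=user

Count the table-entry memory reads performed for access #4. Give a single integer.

Per-access translation:
#0 VA=0x742C111B7 (w,user):
  L0 @0x1E[29] → 0x1F007  P=1,RW=1,US=1,PS=0
  L1 @0x1F[22] → 0x22007  P=1,RW=1,US=1,PS=0
  L2 @0x22[17] → 0x26007  P=1,RW=1,US=1,PS=0
  → PA=0x261B7  (3 entries read)
#1 VA=0x400417312 (w,user):
  L0 @0x1E[16] → 0x28007  P=1,RW=1,US=1,PS=0
  L1 @0x28[2] → 0x2A007  P=1,RW=1,US=1,PS=0
  L2 @0x2A[23] → 0x2E005  P=1,RW=0,US=1,PS=0
  ⇒ fault: PROTECTION_VIOLATION  — 3 lookups
#2 VA=0x1C2C1715C (w,user):
  L0 @0x1E[7] → 0x2F007  P=1,RW=1,US=1,PS=0
  L1 @0x2F[22] → 0x33007  P=1,RW=1,US=1,PS=0
  L2 @0x33[23] → 0x36005  P=1,RW=0,US=1,PS=0
  ⇒ fault: PROTECTION_VIOLATION  — 3 lookups
#3 VA=0x382E019E7 (w,user):
  L0 @0x1E[14] → 0x37007  P=1,RW=1,US=1,PS=0
  L1 @0x37[23] → 0x39007  P=1,RW=1,US=1,PS=0
  L2 @0x39[1] → 0x3C007  P=1,RW=1,US=1,PS=0
  → PA=0x3C9E7  (3 entries read)
#4 VA=0x343A00F2C (w,user):
  L0 @0x1E[13] → 0x3F007  P=1,RW=1,US=1,PS=0
  L1 @0x3F[29] → 0x5F004  P=0,RW=0,US=1,PS=0
  ⇒ fault: PAGE_NOT_PRESENT  — 2 lookups
#5 VA=0x42E165A9 (r,kernel):
  L0 @0x1E[1] → 0x41007  P=1,RW=1,US=1,PS=0
  L1 @0x41[23] → 0x45007  P=1,RW=1,US=1,PS=0
  L2 @0x45[22] → 0x47007  P=1,RW=1,US=1,PS=0
  → PA=0x475A9  (3 entries read)
#6 VA=0x3C00006AA (w,user):
  L0 @0x1E[15] → 0x44006  P=0,RW=1,US=1,PS=0
  ⇒ fault: PAGE_NOT_PRESENT  — 1 lookups

Entries read for #4: 2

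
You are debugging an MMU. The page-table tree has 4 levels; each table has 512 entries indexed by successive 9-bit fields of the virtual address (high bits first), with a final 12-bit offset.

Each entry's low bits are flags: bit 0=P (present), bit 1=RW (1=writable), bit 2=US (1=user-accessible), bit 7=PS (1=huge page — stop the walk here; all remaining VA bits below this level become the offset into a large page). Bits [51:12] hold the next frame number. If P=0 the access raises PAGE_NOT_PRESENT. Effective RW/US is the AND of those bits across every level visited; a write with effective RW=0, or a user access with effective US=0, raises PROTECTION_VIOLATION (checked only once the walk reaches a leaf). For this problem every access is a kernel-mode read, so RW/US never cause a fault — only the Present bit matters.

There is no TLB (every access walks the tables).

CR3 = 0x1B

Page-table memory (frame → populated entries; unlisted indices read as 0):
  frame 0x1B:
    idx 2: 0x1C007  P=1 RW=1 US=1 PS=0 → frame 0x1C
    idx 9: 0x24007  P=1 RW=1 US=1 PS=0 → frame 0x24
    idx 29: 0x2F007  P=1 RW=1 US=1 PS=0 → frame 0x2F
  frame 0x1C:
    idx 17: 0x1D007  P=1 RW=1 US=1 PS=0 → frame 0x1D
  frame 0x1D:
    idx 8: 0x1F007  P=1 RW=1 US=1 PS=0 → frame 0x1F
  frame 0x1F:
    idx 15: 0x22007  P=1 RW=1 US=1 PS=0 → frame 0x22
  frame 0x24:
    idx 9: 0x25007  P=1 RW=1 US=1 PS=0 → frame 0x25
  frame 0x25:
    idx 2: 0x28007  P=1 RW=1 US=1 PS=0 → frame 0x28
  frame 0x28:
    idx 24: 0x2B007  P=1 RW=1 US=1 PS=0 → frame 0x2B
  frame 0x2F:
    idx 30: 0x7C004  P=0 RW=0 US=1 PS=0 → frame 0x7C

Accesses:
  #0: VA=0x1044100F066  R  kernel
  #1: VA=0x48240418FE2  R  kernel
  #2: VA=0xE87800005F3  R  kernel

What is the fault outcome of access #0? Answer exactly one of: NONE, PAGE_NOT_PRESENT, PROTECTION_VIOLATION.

Walk each access:
#0 VA=0x1044100F066 (r,kernel):
  lvl0: tbl 0x1B, slot 2 ⇒ 0x1C007 (P1/RW1/US1/PS0)
  lvl1: tbl 0x1C, slot 17 ⇒ 0x1D007 (P1/RW1/US1/PS0)
  lvl2: tbl 0x1D, slot 8 ⇒ 0x1F007 (P1/RW1/US1/PS0)
  lvl3: tbl 0x1F, slot 15 ⇒ 0x22007 (P1/RW1/US1/PS0)
  → PA=0x22066  (4 entries read)
#1 VA=0x48240418FE2 (r,kernel):
  lvl0: tbl 0x1B, slot 9 ⇒ 0x24007 (P1/RW1/US1/PS0)
  lvl1: tbl 0x24, slot 9 ⇒ 0x25007 (P1/RW1/US1/PS0)
  lvl2: tbl 0x25, slot 2 ⇒ 0x28007 (P1/RW1/US1/PS0)
  lvl3: tbl 0x28, slot 24 ⇒ 0x2B007 (P1/RW1/US1/PS0)
  → PA=0x2BFE2  (4 entries read)
#2 VA=0xE87800005F3 (r,kernel):
  lvl0: tbl 0x1B, slot 29 ⇒ 0x2F007 (P1/RW1/US1/PS0)
  lvl1: tbl 0x2F, slot 30 ⇒ 0x7C004 (P0/RW0/US1/PS0)
  ✗ PAGE_NOT_PRESENT  [2 reads]

Access #0 fault: NONE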